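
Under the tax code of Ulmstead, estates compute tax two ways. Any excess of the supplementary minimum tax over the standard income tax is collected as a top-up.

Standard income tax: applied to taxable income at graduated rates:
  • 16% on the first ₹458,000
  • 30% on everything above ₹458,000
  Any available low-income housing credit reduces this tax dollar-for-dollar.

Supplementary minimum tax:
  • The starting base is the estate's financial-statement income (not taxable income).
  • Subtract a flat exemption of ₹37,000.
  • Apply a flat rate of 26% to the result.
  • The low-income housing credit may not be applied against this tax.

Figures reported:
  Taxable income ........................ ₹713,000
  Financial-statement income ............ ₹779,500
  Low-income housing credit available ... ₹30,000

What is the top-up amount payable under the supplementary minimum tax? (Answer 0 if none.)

₹73,270

Standard income tax:
  ₹458,000 × 16% = ₹73,280
  ₹255,000 × 30% = ₹76,500
  → ₹149,780
  Less low-income housing credit ₹30,000 → ₹119,780

Supplementary minimum tax:
  Base (financial-statement income): ₹779,500
  Less exemption ₹37,000 → base ₹742,500
  ₹742,500 × 26% = ₹193,050

Excess of supplementary minimum tax over standard income tax: ₹193,050 − ₹119,780 = ₹73,270.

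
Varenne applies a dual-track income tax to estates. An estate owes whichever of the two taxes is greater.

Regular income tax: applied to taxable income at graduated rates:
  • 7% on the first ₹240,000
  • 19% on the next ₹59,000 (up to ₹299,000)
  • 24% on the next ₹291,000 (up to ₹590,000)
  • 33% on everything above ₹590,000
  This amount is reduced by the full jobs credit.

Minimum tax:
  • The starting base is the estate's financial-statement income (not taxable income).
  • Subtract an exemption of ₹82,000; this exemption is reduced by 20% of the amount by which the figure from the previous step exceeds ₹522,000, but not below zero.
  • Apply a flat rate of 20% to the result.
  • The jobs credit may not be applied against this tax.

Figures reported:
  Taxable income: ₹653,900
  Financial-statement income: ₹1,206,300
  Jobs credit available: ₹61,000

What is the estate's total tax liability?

Minimum tax:
  Base (financial-statement income): ₹1,206,300
  Exemption: 20% × (₹1,206,300 − ₹522,000) = ₹136,860 ≥ ₹82,000, so the exemption is fully phased out
  Base: ₹1,206,300 − ₹0 = ₹1,206,300
  ₹1,206,300 × 20% = ₹241,260

Regular income tax:
  ₹240,000 × 7% = ₹16,800
  ₹59,000 × 19% = ₹11,210
  ₹291,000 × 24% = ₹69,840
  ₹63,900 × 33% = ₹21,087
  → ₹118,937
  Less jobs credit ₹61,000 → ₹57,937

₹241,260 > ₹57,937, so the minimum tax is the binding amount.

₹241,260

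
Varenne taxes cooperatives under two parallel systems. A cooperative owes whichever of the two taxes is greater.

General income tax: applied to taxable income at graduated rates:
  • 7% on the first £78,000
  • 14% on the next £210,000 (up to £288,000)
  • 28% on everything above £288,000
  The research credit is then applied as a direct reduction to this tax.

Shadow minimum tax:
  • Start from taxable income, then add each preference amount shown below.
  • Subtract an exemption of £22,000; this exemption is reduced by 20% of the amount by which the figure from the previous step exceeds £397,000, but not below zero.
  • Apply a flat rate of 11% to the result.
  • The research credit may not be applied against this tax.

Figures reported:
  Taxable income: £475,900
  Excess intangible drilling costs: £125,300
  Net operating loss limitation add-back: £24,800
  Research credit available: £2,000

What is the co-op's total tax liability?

£85,472

Shadow minimum tax:
  Adjusted income: £475,900 + £125,300 + £24,800 = £626,000
  Exemption: 20% × (£626,000 − £397,000) = £45,800 ≥ £22,000, so the exemption is fully phased out
  Base: £626,000 − £0 = £626,000
  £626,000 × 11% = £68,860

General income tax:
  £78,000 × 7% = £5,460
  £210,000 × 14% = £29,400
  £187,900 × 28% = £52,612
  → £87,472
  Less research credit £2,000 → £85,472

£85,472 > £68,860, so the general income tax governs.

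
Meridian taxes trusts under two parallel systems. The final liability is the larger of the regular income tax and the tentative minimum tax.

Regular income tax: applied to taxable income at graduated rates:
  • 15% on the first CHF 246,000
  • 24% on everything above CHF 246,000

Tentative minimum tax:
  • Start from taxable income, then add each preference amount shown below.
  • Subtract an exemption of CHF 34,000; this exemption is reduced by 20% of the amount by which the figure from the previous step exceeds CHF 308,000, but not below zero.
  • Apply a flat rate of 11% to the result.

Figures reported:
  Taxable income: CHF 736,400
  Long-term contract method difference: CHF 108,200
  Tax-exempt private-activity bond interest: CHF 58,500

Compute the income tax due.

CHF 154,596

Tentative minimum tax:
  Adjusted income: CHF 736,400 + CHF 108,200 + CHF 58,500 = CHF 903,100
  Exemption: 20% × (CHF 903,100 − CHF 308,000) = CHF 119,020 ≥ CHF 34,000, so the exemption is fully phased out
  Base: CHF 903,100 − CHF 0 = CHF 903,100
  CHF 903,100 × 11% = CHF 99,341

Regular income tax:
  CHF 246,000 × 15% = CHF 36,900
  CHF 490,400 × 24% = CHF 117,696
  → CHF 154,596

CHF 154,596 > CHF 99,341, so the regular income tax governs.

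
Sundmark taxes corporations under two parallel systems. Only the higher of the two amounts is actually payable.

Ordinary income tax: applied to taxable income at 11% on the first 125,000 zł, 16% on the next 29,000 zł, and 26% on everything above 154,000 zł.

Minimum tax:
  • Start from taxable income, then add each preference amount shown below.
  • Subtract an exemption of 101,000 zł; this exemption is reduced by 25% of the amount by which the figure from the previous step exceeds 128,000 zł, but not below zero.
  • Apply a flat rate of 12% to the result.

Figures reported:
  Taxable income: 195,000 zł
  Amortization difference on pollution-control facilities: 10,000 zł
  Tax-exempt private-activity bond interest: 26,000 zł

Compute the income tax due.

29,050 zł

Minimum tax:
  Adjusted income: 195,000 zł + 10,000 zł + 26,000 zł = 231,000 zł
  Exemption: 101,000 zł − 25% × (231,000 zł − 128,000 zł) = 101,000 zł − 25,750 zł = 75,250 zł
  Base: 231,000 zł − 75,250 zł = 155,750 zł
  155,750 zł × 12% = 18,690 zł

Ordinary income tax:
  125,000 zł × 11% = 13,750 zł
  29,000 zł × 16% = 4,640 zł
  41,000 zł × 26% = 10,660 zł
  → 29,050 zł

29,050 zł > 18,690 zł, so the ordinary income tax governs.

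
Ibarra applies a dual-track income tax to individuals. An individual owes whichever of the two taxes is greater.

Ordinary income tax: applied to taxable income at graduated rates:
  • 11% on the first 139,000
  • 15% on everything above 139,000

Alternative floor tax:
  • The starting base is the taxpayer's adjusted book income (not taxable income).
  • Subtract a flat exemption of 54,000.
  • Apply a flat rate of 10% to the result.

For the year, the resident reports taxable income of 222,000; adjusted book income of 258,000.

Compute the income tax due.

Alternative floor tax:
  Base (adjusted book income): 258,000
  Less exemption 54,000 → base 204,000
  204,000 × 10% = 20,400

Ordinary income tax:
  139,000 × 11% = 15,290
  83,000 × 15% = 12,450
  → 27,740

27,740 > 20,400, so the ordinary income tax governs.

27,740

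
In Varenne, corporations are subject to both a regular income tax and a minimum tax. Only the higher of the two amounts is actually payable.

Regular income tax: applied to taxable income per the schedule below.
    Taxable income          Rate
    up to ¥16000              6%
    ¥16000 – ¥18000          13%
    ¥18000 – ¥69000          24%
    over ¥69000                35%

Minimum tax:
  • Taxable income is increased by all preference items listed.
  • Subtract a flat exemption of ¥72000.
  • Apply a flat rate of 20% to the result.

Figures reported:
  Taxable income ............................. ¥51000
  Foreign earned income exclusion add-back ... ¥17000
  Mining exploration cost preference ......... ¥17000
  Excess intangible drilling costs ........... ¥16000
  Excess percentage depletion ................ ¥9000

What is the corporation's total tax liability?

¥9140

Minimum tax:
  Adjusted income: ¥51000 + ¥17000 + ¥17000 + ¥16000 + ¥9000 = ¥110000
  Less exemption ¥72000 → base ¥38000
  ¥38000 × 20% = ¥7600

Regular income tax:
  ¥16000 × 6% = ¥960
  ¥2000 × 13% = ¥260
  ¥33000 × 24% = ¥7920
  → ¥9140

¥9140 > ¥7600, so the regular income tax governs.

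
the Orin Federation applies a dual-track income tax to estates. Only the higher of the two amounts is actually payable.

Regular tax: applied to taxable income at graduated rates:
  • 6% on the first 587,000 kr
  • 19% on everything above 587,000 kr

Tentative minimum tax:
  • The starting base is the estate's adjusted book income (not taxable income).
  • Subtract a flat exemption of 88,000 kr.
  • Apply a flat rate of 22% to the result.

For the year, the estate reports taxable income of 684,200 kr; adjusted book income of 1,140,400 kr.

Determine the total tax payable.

Tentative minimum tax:
  Base (adjusted book income): 1,140,400 kr
  Less exemption 88,000 kr → base 1,052,400 kr
  1,052,400 kr × 22% = 231,528 kr

Regular tax:
  587,000 kr × 6% = 35,220 kr
  97,200 kr × 19% = 18,468 kr
  → 53,688 kr

231,528 kr > 53,688 kr, so the tentative minimum tax is the binding amount.

231,528 kr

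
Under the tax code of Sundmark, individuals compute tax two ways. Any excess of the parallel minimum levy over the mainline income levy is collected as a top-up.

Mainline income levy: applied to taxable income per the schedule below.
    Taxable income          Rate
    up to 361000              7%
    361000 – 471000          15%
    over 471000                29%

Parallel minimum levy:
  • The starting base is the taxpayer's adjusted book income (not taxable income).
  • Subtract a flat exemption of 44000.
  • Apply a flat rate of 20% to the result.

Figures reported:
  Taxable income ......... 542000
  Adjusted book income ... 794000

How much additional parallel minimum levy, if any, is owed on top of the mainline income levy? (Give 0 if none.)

Mainline income levy:
  361000 × 7% = 25270
  110000 × 15% = 16500
  71000 × 29% = 20590
  → 62360

Parallel minimum levy:
  Base (adjusted book income): 794000
  Less exemption 44000 → base 750000
  750000 × 20% = 150000

Excess of parallel minimum levy over mainline income levy: 150000 − 62360 = 87640.

87640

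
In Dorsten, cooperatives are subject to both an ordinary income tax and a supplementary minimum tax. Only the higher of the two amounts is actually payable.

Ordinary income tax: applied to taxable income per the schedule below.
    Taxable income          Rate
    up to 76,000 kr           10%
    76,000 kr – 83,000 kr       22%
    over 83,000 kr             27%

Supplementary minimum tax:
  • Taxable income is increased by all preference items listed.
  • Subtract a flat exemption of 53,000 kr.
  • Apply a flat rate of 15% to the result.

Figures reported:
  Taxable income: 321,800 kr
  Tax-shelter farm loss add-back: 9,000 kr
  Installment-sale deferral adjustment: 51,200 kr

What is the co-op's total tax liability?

73,616 kr

Supplementary minimum tax:
  Adjusted income: 321,800 kr + 9,000 kr + 51,200 kr = 382,000 kr
  Less exemption 53,000 kr → base 329,000 kr
  329,000 kr × 15% = 49,350 kr

Ordinary income tax:
  76,000 kr × 10% = 7,600 kr
  7,000 kr × 22% = 1,540 kr
  238,800 kr × 27% = 64,476 kr
  → 73,616 kr

73,616 kr > 49,350 kr, so the ordinary income tax governs.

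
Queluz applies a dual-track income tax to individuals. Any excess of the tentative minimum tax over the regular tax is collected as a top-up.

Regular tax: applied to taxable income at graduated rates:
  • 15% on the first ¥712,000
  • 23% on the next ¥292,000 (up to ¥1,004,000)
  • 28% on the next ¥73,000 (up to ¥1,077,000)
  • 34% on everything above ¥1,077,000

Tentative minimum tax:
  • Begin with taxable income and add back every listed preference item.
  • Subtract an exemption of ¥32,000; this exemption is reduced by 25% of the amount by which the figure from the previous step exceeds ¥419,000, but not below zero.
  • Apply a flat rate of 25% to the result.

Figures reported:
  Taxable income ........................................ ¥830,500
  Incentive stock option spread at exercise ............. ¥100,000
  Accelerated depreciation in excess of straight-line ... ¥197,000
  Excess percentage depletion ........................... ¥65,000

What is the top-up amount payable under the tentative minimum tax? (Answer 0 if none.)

Regular tax:
  ¥712,000 × 15% = ¥106,800
  ¥118,500 × 23% = ¥27,255
  → ¥134,055

Tentative minimum tax:
  Adjusted income: ¥830,500 + ¥100,000 + ¥197,000 + ¥65,000 = ¥1,192,500
  Exemption: 25% × (¥1,192,500 − ¥419,000) = ¥193,375 ≥ ¥32,000, so the exemption is fully phased out
  Base: ¥1,192,500 − ¥0 = ¥1,192,500
  ¥1,192,500 × 25% = ¥298,125

Excess of tentative minimum tax over regular tax: ¥298,125 − ¥134,055 = ¥164,070.

¥164,070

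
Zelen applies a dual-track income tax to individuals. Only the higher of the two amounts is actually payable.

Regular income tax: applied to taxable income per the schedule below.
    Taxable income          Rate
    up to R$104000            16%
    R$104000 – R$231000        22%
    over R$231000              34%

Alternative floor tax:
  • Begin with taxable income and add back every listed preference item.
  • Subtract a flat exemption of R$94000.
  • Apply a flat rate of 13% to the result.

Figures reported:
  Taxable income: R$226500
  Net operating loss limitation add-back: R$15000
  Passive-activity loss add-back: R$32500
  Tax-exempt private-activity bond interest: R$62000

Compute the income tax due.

Alternative floor tax:
  Adjusted income: R$226500 + R$15000 + R$32500 + R$62000 = R$336000
  Less exemption R$94000 → base R$242000
  R$242000 × 13% = R$31460

Regular income tax:
  R$104000 × 16% = R$16640
  R$122500 × 22% = R$26950
  → R$43590

R$43590 > R$31460, so the regular income tax governs.

R$43590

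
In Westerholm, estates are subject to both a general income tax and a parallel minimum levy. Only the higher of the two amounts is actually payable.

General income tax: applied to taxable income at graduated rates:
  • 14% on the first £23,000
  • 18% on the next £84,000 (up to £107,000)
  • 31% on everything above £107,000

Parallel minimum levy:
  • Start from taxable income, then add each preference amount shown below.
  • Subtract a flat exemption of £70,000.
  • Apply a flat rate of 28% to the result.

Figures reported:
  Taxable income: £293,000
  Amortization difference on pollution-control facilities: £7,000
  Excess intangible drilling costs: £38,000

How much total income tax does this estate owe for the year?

£76,000

General income tax:
  £23,000 × 14% = £3,220
  £84,000 × 18% = £15,120
  £186,000 × 31% = £57,660
  → £76,000

Parallel minimum levy:
  Adjusted income: £293,000 + £7,000 + £38,000 = £338,000
  Less exemption £70,000 → base £268,000
  £268,000 × 28% = £75,040

£76,000 > £75,040, so the general income tax governs.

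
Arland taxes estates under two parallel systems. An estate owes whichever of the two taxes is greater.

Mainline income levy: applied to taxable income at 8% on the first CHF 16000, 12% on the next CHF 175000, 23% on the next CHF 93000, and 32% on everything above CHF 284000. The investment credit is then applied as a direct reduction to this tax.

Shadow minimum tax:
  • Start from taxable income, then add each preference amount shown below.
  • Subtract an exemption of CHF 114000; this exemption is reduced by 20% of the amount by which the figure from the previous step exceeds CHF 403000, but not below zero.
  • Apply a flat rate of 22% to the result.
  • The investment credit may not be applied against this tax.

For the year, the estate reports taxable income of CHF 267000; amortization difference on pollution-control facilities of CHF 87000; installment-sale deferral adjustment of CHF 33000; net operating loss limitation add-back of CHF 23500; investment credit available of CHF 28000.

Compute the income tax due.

CHF 65560

Shadow minimum tax:
  Adjusted income: CHF 267000 + CHF 87000 + CHF 33000 + CHF 23500 = CHF 410500
  Exemption: CHF 114000 − 20% × (CHF 410500 − CHF 403000) = CHF 114000 − CHF 1500 = CHF 112500
  Base: CHF 410500 − CHF 112500 = CHF 298000
  CHF 298000 × 22% = CHF 65560

Mainline income levy:
  CHF 16000 × 8% = CHF 1280
  CHF 175000 × 12% = CHF 21000
  CHF 76000 × 23% = CHF 17480
  → CHF 39760
  Less investment credit CHF 28000 → CHF 11760

CHF 65560 > CHF 11760, so the shadow minimum tax is the binding amount.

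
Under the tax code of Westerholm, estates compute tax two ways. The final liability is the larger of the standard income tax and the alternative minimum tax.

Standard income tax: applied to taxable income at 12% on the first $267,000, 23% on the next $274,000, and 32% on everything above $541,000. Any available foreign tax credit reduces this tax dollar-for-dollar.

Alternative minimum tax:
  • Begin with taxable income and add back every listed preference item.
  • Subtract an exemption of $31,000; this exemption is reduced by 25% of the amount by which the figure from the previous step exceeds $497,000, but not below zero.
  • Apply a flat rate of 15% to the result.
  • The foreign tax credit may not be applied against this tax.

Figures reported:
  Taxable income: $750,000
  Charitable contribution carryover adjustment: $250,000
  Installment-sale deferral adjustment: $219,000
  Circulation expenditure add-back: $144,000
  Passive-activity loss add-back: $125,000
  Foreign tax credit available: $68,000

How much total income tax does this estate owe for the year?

Standard income tax:
  $267,000 × 12% = $32,040
  $274,000 × 23% = $63,020
  $209,000 × 32% = $66,880
  → $161,940
  Less foreign tax credit $68,000 → $93,940

Alternative minimum tax:
  Adjusted income: $750,000 + $250,000 + $219,000 + $144,000 + $125,000 = $1,488,000
  Exemption: 25% × ($1,488,000 − $497,000) = $247,750 ≥ $31,000, so the exemption is fully phased out
  Base: $1,488,000 − $0 = $1,488,000
  $1,488,000 × 15% = $223,200

$223,200 > $93,940, so the alternative minimum tax is the binding amount.

$223,200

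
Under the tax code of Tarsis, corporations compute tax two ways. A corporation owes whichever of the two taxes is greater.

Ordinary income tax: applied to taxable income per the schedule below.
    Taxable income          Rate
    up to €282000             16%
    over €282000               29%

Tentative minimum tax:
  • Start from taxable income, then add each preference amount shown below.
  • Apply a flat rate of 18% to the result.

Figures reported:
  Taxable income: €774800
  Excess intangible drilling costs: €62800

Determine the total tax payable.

€188032

Ordinary income tax:
  €282000 × 16% = €45120
  €492800 × 29% = €142912
  → €188032

Tentative minimum tax:
  Adjusted income: €774800 + €62800 = €837600
  €837600 × 18% = €150768

€188032 > €150768, so the ordinary income tax governs.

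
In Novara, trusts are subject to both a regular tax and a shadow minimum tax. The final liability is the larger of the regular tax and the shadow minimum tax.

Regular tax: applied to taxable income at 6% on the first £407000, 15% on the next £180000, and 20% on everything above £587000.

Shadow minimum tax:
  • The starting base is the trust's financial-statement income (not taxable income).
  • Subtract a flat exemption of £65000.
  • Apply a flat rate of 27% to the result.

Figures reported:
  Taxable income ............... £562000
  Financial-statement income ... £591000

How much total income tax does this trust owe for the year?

Shadow minimum tax:
  Base (financial-statement income): £591000
  Less exemption £65000 → base £526000
  £526000 × 27% = £142020

Regular tax:
  £407000 × 6% = £24420
  £155000 × 15% = £23250
  → £47670

£142020 > £47670, so the shadow minimum tax is the binding amount.

£142020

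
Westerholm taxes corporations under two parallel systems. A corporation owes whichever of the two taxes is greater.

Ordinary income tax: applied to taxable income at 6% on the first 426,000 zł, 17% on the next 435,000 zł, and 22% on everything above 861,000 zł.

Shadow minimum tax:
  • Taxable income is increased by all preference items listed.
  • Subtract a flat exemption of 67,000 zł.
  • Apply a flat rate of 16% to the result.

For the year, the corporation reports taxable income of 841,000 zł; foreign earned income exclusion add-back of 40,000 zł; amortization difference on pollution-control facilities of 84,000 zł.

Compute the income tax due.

143,680 zł

Shadow minimum tax:
  Adjusted income: 841,000 zł + 40,000 zł + 84,000 zł = 965,000 zł
  Less exemption 67,000 zł → base 898,000 zł
  898,000 zł × 16% = 143,680 zł

Ordinary income tax:
  426,000 zł × 6% = 25,560 zł
  415,000 zł × 17% = 70,550 zł
  → 96,110 zł

143,680 zł > 96,110 zł, so the shadow minimum tax is the binding amount.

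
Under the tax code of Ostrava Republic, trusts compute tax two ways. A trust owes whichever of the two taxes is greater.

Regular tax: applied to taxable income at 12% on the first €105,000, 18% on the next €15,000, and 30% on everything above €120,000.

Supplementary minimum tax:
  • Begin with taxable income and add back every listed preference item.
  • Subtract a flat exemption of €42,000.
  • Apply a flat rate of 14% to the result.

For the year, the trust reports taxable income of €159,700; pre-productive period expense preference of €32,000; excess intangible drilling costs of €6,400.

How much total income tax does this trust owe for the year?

€27,210

Supplementary minimum tax:
  Adjusted income: €159,700 + €32,000 + €6,400 = €198,100
  Less exemption €42,000 → base €156,100
  €156,100 × 14% = €21,854

Regular tax:
  €105,000 × 12% = €12,600
  €15,000 × 18% = €2,700
  €39,700 × 30% = €11,910
  → €27,210

€27,210 > €21,854, so the regular tax governs.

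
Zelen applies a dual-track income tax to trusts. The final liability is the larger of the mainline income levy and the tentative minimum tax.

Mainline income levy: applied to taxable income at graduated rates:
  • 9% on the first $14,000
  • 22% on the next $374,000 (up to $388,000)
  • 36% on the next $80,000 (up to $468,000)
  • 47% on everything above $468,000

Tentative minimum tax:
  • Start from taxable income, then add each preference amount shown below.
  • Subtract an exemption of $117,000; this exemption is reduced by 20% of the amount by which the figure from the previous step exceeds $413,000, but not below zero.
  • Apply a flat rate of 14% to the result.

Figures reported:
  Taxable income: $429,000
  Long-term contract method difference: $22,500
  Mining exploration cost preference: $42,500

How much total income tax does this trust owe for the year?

Tentative minimum tax:
  Adjusted income: $429,000 + $22,500 + $42,500 = $494,000
  Exemption: $117,000 − 20% × ($494,000 − $413,000) = $117,000 − $16,200 = $100,800
  Base: $494,000 − $100,800 = $393,200
  $393,200 × 14% = $55,048

Mainline income levy:
  $14,000 × 9% = $1,260
  $374,000 × 22% = $82,280
  $41,000 × 36% = $14,760
  → $98,300

$98,300 > $55,048, so the mainline income levy governs.

$98,300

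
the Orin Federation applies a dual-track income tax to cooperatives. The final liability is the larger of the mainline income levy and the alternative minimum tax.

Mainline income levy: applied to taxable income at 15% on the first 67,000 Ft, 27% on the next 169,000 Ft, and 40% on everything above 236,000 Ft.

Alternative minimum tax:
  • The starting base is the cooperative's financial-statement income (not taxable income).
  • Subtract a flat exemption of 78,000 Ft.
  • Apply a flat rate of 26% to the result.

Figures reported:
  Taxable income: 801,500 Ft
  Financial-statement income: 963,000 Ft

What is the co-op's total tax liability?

281,880 Ft

Mainline income levy:
  67,000 Ft × 15% = 10,050 Ft
  169,000 Ft × 27% = 45,630 Ft
  565,500 Ft × 40% = 226,200 Ft
  → 281,880 Ft

Alternative minimum tax:
  Base (financial-statement income): 963,000 Ft
  Less exemption 78,000 Ft → base 885,000 Ft
  885,000 Ft × 26% = 230,100 Ft

281,880 Ft > 230,100 Ft, so the mainline income levy governs.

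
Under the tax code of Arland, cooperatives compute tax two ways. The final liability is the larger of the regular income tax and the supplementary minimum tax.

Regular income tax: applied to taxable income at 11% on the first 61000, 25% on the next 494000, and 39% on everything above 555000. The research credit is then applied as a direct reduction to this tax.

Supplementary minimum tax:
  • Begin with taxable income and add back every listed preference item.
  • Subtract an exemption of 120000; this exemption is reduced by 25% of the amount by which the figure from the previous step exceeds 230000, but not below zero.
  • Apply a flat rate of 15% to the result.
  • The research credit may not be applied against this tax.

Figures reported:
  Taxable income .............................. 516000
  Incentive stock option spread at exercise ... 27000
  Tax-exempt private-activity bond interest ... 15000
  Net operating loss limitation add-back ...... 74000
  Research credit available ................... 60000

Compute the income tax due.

Supplementary minimum tax:
  Adjusted income: 516000 + 27000 + 15000 + 74000 = 632000
  Exemption: 120000 − 25% × (632000 − 230000) = 120000 − 100500 = 19500
  Base: 632000 − 19500 = 612500
  612500 × 15% = 91875

Regular income tax:
  61000 × 11% = 6710
  455000 × 25% = 113750
  → 120460
  Less research credit 60000 → 60460

91875 > 60460, so the supplementary minimum tax is the binding amount.

91875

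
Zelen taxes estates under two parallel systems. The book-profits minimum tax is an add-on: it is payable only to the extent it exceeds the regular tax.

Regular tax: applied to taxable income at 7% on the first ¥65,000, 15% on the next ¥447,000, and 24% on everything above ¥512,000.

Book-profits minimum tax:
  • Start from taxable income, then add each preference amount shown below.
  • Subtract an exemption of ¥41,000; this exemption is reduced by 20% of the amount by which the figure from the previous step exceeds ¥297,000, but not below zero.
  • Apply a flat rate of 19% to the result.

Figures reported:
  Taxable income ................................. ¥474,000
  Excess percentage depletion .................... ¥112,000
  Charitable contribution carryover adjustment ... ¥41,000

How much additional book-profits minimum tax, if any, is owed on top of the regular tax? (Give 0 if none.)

Regular tax:
  ¥65,000 × 7% = ¥4,550
  ¥409,000 × 15% = ¥61,350
  → ¥65,900

Book-profits minimum tax:
  Adjusted income: ¥474,000 + ¥112,000 + ¥41,000 = ¥627,000
  Exemption: 20% × (¥627,000 − ¥297,000) = ¥66,000 ≥ ¥41,000, so the exemption is fully phased out
  Base: ¥627,000 − ¥0 = ¥627,000
  ¥627,000 × 19% = ¥119,130

Excess of book-profits minimum tax over regular tax: ¥119,130 − ¥65,900 = ¥53,230.

¥53,230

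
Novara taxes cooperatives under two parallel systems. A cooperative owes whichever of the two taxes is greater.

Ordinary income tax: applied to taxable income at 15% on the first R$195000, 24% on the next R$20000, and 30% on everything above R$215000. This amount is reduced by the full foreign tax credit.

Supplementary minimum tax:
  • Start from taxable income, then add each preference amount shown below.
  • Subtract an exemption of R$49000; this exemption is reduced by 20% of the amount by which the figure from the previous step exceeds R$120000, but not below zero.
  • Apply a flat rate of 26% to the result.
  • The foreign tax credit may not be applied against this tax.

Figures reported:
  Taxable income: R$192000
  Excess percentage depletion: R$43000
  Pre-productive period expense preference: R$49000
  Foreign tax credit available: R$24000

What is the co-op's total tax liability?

R$69628

Supplementary minimum tax:
  Adjusted income: R$192000 + R$43000 + R$49000 = R$284000
  Exemption: R$49000 − 20% × (R$284000 − R$120000) = R$49000 − R$32800 = R$16200
  Base: R$284000 − R$16200 = R$267800
  R$267800 × 26% = R$69628

Ordinary income tax:
  R$192000 × 15% = R$28800
  Less foreign tax credit R$24000 → R$4800

R$69628 > R$4800, so the supplementary minimum tax is the binding amount.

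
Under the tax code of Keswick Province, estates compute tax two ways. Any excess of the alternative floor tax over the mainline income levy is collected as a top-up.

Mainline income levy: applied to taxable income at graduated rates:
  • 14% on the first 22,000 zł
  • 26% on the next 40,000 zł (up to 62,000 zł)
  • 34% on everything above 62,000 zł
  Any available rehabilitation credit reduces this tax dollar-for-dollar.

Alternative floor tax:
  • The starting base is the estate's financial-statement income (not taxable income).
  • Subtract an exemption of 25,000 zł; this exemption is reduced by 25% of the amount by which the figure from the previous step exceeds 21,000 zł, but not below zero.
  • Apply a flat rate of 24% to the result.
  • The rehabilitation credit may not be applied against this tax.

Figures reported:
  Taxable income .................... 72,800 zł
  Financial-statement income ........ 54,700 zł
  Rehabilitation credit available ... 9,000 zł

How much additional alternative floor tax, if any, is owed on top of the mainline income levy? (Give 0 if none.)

998 zł

Alternative floor tax:
  Base (financial-statement income): 54,700 zł
  Exemption: 25,000 zł − 25% × (54,700 zł − 21,000 zł) = 25,000 zł − 8,425 zł = 16,575 zł
  Base: 54,700 zł − 16,575 zł = 38,125 zł
  38,125 zł × 24% = 9,150 zł

Mainline income levy:
  22,000 zł × 14% = 3,080 zł
  40,000 zł × 26% = 10,400 zł
  10,800 zł × 34% = 3,672 zł
  → 17,152 zł
  Less rehabilitation credit 9,000 zł → 8,152 zł

Excess of alternative floor tax over mainline income levy: 9,150 zł − 8,152 zł = 998 zł.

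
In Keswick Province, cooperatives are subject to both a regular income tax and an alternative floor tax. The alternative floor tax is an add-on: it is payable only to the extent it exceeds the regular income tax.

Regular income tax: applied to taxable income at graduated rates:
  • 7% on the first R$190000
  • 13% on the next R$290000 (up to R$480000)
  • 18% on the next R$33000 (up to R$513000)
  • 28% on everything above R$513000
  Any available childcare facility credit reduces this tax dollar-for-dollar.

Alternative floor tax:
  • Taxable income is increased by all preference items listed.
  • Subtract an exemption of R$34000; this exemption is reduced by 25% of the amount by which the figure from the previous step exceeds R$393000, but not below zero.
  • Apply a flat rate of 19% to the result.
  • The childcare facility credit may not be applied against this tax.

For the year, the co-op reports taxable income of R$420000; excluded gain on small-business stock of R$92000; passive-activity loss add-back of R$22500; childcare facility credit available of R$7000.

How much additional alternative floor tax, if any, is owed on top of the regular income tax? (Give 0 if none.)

Regular income tax:
  R$190000 × 7% = R$13300
  R$230000 × 13% = R$29900
  → R$43200
  Less childcare facility credit R$7000 → R$36200

Alternative floor tax:
  Adjusted income: R$420000 + R$92000 + R$22500 = R$534500
  Exemption: 25% × (R$534500 − R$393000) = R$35375 ≥ R$34000, so the exemption is fully phased out
  Base: R$534500 − R$0 = R$534500
  R$534500 × 19% = R$101555

Excess of alternative floor tax over regular income tax: R$101555 − R$36200 = R$65355.

R$65355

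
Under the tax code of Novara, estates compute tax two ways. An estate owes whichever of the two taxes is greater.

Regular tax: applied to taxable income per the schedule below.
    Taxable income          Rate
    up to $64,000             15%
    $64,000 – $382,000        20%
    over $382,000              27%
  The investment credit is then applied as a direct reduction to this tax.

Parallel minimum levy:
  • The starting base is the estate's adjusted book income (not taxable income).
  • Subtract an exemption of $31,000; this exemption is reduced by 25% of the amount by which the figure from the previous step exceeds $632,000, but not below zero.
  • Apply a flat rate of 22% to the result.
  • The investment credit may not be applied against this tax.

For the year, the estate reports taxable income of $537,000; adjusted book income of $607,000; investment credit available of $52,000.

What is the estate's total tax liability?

$126,720

Regular tax:
  $64,000 × 15% = $9,600
  $318,000 × 20% = $63,600
  $155,000 × 27% = $41,850
  → $115,050
  Less investment credit $52,000 → $63,050

Parallel minimum levy:
  Base (adjusted book income): $607,000
  Exemption: $607,000 ≤ $632,000, so full $31,000 applies
  Base: $607,000 − $31,000 = $576,000
  $576,000 × 22% = $126,720

$126,720 > $63,050, so the parallel minimum levy is the binding amount.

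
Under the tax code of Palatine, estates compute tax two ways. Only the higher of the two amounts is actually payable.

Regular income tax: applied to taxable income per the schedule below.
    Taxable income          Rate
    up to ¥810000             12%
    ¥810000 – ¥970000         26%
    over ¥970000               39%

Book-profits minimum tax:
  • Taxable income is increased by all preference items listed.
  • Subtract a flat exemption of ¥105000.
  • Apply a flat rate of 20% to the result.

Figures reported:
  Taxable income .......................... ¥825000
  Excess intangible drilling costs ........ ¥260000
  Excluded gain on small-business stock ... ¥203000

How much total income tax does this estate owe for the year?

Regular income tax:
  ¥810000 × 12% = ¥97200
  ¥15000 × 26% = ¥3900
  → ¥101100

Book-profits minimum tax:
  Adjusted income: ¥825000 + ¥260000 + ¥203000 = ¥1288000
  Less exemption ¥105000 → base ¥1183000
  ¥1183000 × 20% = ¥236600

¥236600 > ¥101100, so the book-profits minimum tax is the binding amount.

¥236600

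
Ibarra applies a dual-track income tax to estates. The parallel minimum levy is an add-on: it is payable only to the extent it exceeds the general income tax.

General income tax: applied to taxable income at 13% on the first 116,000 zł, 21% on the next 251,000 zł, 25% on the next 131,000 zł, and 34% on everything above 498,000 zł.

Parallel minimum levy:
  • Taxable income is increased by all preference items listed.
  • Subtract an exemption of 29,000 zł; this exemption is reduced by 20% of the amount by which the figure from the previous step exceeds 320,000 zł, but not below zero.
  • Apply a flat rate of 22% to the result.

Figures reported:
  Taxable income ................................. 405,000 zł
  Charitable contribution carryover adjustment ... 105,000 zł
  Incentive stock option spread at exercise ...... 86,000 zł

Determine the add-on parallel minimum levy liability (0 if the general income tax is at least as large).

53,830 zł

Parallel minimum levy:
  Adjusted income: 405,000 zł + 105,000 zł + 86,000 zł = 596,000 zł
  Exemption: 20% × (596,000 zł − 320,000 zł) = 55,200 zł ≥ 29,000 zł, so the exemption is fully phased out
  Base: 596,000 zł − 0 zł = 596,000 zł
  596,000 zł × 22% = 131,120 zł

General income tax:
  116,000 zł × 13% = 15,080 zł
  251,000 zł × 21% = 52,710 zł
  38,000 zł × 25% = 9,500 zł
  → 77,290 zł

Excess of parallel minimum levy over general income tax: 131,120 zł − 77,290 zł = 53,830 zł.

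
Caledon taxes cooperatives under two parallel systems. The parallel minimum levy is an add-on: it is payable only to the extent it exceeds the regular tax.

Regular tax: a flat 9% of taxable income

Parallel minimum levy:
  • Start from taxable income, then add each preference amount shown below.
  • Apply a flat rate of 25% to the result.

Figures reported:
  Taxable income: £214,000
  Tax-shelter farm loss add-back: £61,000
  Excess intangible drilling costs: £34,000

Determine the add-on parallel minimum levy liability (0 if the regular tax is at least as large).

Regular tax:
  £214,000 × 9% = £19,260

Parallel minimum levy:
  Adjusted income: £214,000 + £61,000 + £34,000 = £309,000
  £309,000 × 25% = £77,250

Excess of parallel minimum levy over regular tax: £77,250 − £19,260 = £57,990.

£57,990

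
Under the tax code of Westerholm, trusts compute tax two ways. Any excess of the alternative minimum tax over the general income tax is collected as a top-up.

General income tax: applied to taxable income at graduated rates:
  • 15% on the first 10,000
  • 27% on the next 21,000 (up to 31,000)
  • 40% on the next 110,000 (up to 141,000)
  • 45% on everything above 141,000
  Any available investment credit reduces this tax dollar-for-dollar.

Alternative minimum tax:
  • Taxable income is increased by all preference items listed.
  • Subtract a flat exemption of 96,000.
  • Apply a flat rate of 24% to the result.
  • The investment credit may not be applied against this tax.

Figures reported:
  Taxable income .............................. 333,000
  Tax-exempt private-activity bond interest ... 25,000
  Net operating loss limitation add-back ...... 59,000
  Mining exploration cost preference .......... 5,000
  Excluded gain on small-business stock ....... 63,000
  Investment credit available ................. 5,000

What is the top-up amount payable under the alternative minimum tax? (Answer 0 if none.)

0

General income tax:
  10,000 × 15% = 1,500
  21,000 × 27% = 5,670
  110,000 × 40% = 44,000
  192,000 × 45% = 86,400
  → 137,570
  Less investment credit 5,000 → 132,570

Alternative minimum tax:
  Adjusted income: 333,000 + 25,000 + 59,000 + 5,000 + 63,000 = 485,000
  Less exemption 96,000 → base 389,000
  389,000 × 24% = 93,360

93,360 ≤ 132,570, so no add-on is due.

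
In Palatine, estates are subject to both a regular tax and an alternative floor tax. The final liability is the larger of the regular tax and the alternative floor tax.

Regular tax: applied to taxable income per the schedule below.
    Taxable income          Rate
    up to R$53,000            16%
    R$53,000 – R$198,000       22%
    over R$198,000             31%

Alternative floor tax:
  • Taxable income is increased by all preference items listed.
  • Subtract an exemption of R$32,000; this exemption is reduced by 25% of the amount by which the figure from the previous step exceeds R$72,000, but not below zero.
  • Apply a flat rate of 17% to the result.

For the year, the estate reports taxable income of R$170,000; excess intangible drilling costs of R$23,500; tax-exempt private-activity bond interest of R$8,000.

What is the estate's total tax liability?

Regular tax:
  R$53,000 × 16% = R$8,480
  R$117,000 × 22% = R$25,740
  → R$34,220

Alternative floor tax:
  Adjusted income: R$170,000 + R$23,500 + R$8,000 = R$201,500
  Exemption: 25% × (R$201,500 − R$72,000) = R$32,375 ≥ R$32,000, so the exemption is fully phased out
  Base: R$201,500 − R$0 = R$201,500
  R$201,500 × 17% = R$34,255

R$34,255 > R$34,220, so the alternative floor tax is the binding amount.

R$34,255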